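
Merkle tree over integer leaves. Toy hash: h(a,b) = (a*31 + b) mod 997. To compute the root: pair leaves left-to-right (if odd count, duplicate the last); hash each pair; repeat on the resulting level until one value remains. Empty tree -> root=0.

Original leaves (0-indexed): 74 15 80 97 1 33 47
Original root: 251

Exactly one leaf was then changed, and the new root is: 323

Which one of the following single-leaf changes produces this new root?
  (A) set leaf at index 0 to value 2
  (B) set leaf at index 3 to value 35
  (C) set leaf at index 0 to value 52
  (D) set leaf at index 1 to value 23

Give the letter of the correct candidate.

Original leaves: [74, 15, 80, 97, 1, 33, 47]
Target new root: 323
Try each candidate change and compute the resulting root:
Candidate A: set leaf[0] = 2 -> leaves = [2, 15, 80, 97, 1, 33, 47]
  L0: [2, 15, 80, 97, 1, 33, 47]
  L1: h(2,15)=(2*31+15)%997=77 h(80,97)=(80*31+97)%997=583 h(1,33)=(1*31+33)%997=64 h(47,47)=(47*31+47)%997=507 -> [77, 583, 64, 507]
  L2: h(77,583)=(77*31+583)%997=976 h(64,507)=(64*31+507)%997=497 -> [976, 497]
  L3: h(976,497)=(976*31+497)%997=843 -> [843]
  root = 843 != target 323
Candidate B: set leaf[3] = 35 -> leaves = [74, 15, 80, 35, 1, 33, 47]
  L0: [74, 15, 80, 35, 1, 33, 47]
  L1: h(74,15)=(74*31+15)%997=315 h(80,35)=(80*31+35)%997=521 h(1,33)=(1*31+33)%997=64 h(47,47)=(47*31+47)%997=507 -> [315, 521, 64, 507]
  L2: h(315,521)=(315*31+521)%997=316 h(64,507)=(64*31+507)%997=497 -> [316, 497]
  L3: h(316,497)=(316*31+497)%997=323 -> [323]
  root = 323 == target 323  ** MATCH **
Candidate C: set leaf[0] = 52 -> leaves = [52, 15, 80, 97, 1, 33, 47]
  L0: [52, 15, 80, 97, 1, 33, 47]
  L1: h(52,15)=(52*31+15)%997=630 h(80,97)=(80*31+97)%997=583 h(1,33)=(1*31+33)%997=64 h(47,47)=(47*31+47)%997=507 -> [630, 583, 64, 507]
  L2: h(630,583)=(630*31+583)%997=173 h(64,507)=(64*31+507)%997=497 -> [173, 497]
  L3: h(173,497)=(173*31+497)%997=875 -> [875]
  root = 875 != target 323
Candidate D: set leaf[1] = 23 -> leaves = [74, 23, 80, 97, 1, 33, 47]
  L0: [74, 23, 80, 97, 1, 33, 47]
  L1: h(74,23)=(74*31+23)%997=323 h(80,97)=(80*31+97)%997=583 h(1,33)=(1*31+33)%997=64 h(47,47)=(47*31+47)%997=507 -> [323, 583, 64, 507]
  L2: h(323,583)=(323*31+583)%997=626 h(64,507)=(64*31+507)%997=497 -> [626, 497]
  L3: h(626,497)=(626*31+497)%997=960 -> [960]
  root = 960 != target 323
Candidate B produces the target root.

Answer: B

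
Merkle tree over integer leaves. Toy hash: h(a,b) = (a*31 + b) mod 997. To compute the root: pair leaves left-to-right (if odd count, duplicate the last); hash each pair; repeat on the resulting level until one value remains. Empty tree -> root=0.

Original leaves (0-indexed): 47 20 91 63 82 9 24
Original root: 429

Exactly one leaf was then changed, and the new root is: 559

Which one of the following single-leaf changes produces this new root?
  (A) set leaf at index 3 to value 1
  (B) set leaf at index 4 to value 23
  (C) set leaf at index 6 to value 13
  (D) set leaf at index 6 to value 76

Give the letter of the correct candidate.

Answer: B

Derivation:
Original leaves: [47, 20, 91, 63, 82, 9, 24]
Target new root: 559
Try each candidate change and compute the resulting root:
Candidate A: set leaf[3] = 1 -> leaves = [47, 20, 91, 1, 82, 9, 24]
  L0: [47, 20, 91, 1, 82, 9, 24]
  L1: h(47,20)=(47*31+20)%997=480 h(91,1)=(91*31+1)%997=828 h(82,9)=(82*31+9)%997=557 h(24,24)=(24*31+24)%997=768 -> [480, 828, 557, 768]
  L2: h(480,828)=(480*31+828)%997=753 h(557,768)=(557*31+768)%997=89 -> [753, 89]
  L3: h(753,89)=(753*31+89)%997=501 -> [501]
  root = 501 != target 559
Candidate B: set leaf[4] = 23 -> leaves = [47, 20, 91, 63, 23, 9, 24]
  L0: [47, 20, 91, 63, 23, 9, 24]
  L1: h(47,20)=(47*31+20)%997=480 h(91,63)=(91*31+63)%997=890 h(23,9)=(23*31+9)%997=722 h(24,24)=(24*31+24)%997=768 -> [480, 890, 722, 768]
  L2: h(480,890)=(480*31+890)%997=815 h(722,768)=(722*31+768)%997=219 -> [815, 219]
  L3: h(815,219)=(815*31+219)%997=559 -> [559]
  root = 559 == target 559  ** MATCH **
Candidate C: set leaf[6] = 13 -> leaves = [47, 20, 91, 63, 82, 9, 13]
  L0: [47, 20, 91, 63, 82, 9, 13]
  L1: h(47,20)=(47*31+20)%997=480 h(91,63)=(91*31+63)%997=890 h(82,9)=(82*31+9)%997=557 h(13,13)=(13*31+13)%997=416 -> [480, 890, 557, 416]
  L2: h(480,890)=(480*31+890)%997=815 h(557,416)=(557*31+416)%997=734 -> [815, 734]
  L3: h(815,734)=(815*31+734)%997=77 -> [77]
  root = 77 != target 559
Candidate D: set leaf[6] = 76 -> leaves = [47, 20, 91, 63, 82, 9, 76]
  L0: [47, 20, 91, 63, 82, 9, 76]
  L1: h(47,20)=(47*31+20)%997=480 h(91,63)=(91*31+63)%997=890 h(82,9)=(82*31+9)%997=557 h(76,76)=(76*31+76)%997=438 -> [480, 890, 557, 438]
  L2: h(480,890)=(480*31+890)%997=815 h(557,438)=(557*31+438)%997=756 -> [815, 756]
  L3: h(815,756)=(815*31+756)%997=99 -> [99]
  root = 99 != target 559
Candidate B produces the target root.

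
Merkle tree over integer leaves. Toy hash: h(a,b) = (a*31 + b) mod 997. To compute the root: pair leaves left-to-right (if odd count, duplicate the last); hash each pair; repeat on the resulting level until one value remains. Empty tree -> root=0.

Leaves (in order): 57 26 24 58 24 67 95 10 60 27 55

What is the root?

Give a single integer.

L0: [57, 26, 24, 58, 24, 67, 95, 10, 60, 27, 55]
L1: h(57,26)=(57*31+26)%997=796 h(24,58)=(24*31+58)%997=802 h(24,67)=(24*31+67)%997=811 h(95,10)=(95*31+10)%997=961 h(60,27)=(60*31+27)%997=890 h(55,55)=(55*31+55)%997=763 -> [796, 802, 811, 961, 890, 763]
L2: h(796,802)=(796*31+802)%997=553 h(811,961)=(811*31+961)%997=180 h(890,763)=(890*31+763)%997=437 -> [553, 180, 437]
L3: h(553,180)=(553*31+180)%997=374 h(437,437)=(437*31+437)%997=26 -> [374, 26]
L4: h(374,26)=(374*31+26)%997=653 -> [653]

Answer: 653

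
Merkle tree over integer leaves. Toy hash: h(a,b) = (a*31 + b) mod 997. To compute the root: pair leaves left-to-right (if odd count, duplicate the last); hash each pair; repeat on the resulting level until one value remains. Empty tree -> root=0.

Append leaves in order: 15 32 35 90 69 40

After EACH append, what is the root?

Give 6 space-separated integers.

Answer: 15 497 575 630 456 525

Derivation:
After append 15 (leaves=[15]):
  L0: [15]
  root=15
After append 32 (leaves=[15, 32]):
  L0: [15, 32]
  L1: h(15,32)=(15*31+32)%997=497 -> [497]
  root=497
After append 35 (leaves=[15, 32, 35]):
  L0: [15, 32, 35]
  L1: h(15,32)=(15*31+32)%997=497 h(35,35)=(35*31+35)%997=123 -> [497, 123]
  L2: h(497,123)=(497*31+123)%997=575 -> [575]
  root=575
After append 90 (leaves=[15, 32, 35, 90]):
  L0: [15, 32, 35, 90]
  L1: h(15,32)=(15*31+32)%997=497 h(35,90)=(35*31+90)%997=178 -> [497, 178]
  L2: h(497,178)=(497*31+178)%997=630 -> [630]
  root=630
After append 69 (leaves=[15, 32, 35, 90, 69]):
  L0: [15, 32, 35, 90, 69]
  L1: h(15,32)=(15*31+32)%997=497 h(35,90)=(35*31+90)%997=178 h(69,69)=(69*31+69)%997=214 -> [497, 178, 214]
  L2: h(497,178)=(497*31+178)%997=630 h(214,214)=(214*31+214)%997=866 -> [630, 866]
  L3: h(630,866)=(630*31+866)%997=456 -> [456]
  root=456
After append 40 (leaves=[15, 32, 35, 90, 69, 40]):
  L0: [15, 32, 35, 90, 69, 40]
  L1: h(15,32)=(15*31+32)%997=497 h(35,90)=(35*31+90)%997=178 h(69,40)=(69*31+40)%997=185 -> [497, 178, 185]
  L2: h(497,178)=(497*31+178)%997=630 h(185,185)=(185*31+185)%997=935 -> [630, 935]
  L3: h(630,935)=(630*31+935)%997=525 -> [525]
  root=525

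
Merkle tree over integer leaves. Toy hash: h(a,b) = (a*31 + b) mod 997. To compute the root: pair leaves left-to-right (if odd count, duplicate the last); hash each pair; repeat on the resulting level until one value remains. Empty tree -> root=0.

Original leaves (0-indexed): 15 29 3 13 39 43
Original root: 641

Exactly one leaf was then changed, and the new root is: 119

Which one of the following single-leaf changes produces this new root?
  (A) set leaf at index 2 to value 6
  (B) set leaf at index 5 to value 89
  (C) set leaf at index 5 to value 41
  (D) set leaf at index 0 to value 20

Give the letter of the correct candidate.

Answer: B

Derivation:
Original leaves: [15, 29, 3, 13, 39, 43]
Target new root: 119
Try each candidate change and compute the resulting root:
Candidate A: set leaf[2] = 6 -> leaves = [15, 29, 6, 13, 39, 43]
  L0: [15, 29, 6, 13, 39, 43]
  L1: h(15,29)=(15*31+29)%997=494 h(6,13)=(6*31+13)%997=199 h(39,43)=(39*31+43)%997=255 -> [494, 199, 255]
  L2: h(494,199)=(494*31+199)%997=558 h(255,255)=(255*31+255)%997=184 -> [558, 184]
  L3: h(558,184)=(558*31+184)%997=533 -> [533]
  root = 533 != target 119
Candidate B: set leaf[5] = 89 -> leaves = [15, 29, 3, 13, 39, 89]
  L0: [15, 29, 3, 13, 39, 89]
  L1: h(15,29)=(15*31+29)%997=494 h(3,13)=(3*31+13)%997=106 h(39,89)=(39*31+89)%997=301 -> [494, 106, 301]
  L2: h(494,106)=(494*31+106)%997=465 h(301,301)=(301*31+301)%997=659 -> [465, 659]
  L3: h(465,659)=(465*31+659)%997=119 -> [119]
  root = 119 == target 119  ** MATCH **
Candidate C: set leaf[5] = 41 -> leaves = [15, 29, 3, 13, 39, 41]
  L0: [15, 29, 3, 13, 39, 41]
  L1: h(15,29)=(15*31+29)%997=494 h(3,13)=(3*31+13)%997=106 h(39,41)=(39*31+41)%997=253 -> [494, 106, 253]
  L2: h(494,106)=(494*31+106)%997=465 h(253,253)=(253*31+253)%997=120 -> [465, 120]
  L3: h(465,120)=(465*31+120)%997=577 -> [577]
  root = 577 != target 119
Candidate D: set leaf[0] = 20 -> leaves = [20, 29, 3, 13, 39, 43]
  L0: [20, 29, 3, 13, 39, 43]
  L1: h(20,29)=(20*31+29)%997=649 h(3,13)=(3*31+13)%997=106 h(39,43)=(39*31+43)%997=255 -> [649, 106, 255]
  L2: h(649,106)=(649*31+106)%997=285 h(255,255)=(255*31+255)%997=184 -> [285, 184]
  L3: h(285,184)=(285*31+184)%997=46 -> [46]
  root = 46 != target 119
Candidate B produces the target root.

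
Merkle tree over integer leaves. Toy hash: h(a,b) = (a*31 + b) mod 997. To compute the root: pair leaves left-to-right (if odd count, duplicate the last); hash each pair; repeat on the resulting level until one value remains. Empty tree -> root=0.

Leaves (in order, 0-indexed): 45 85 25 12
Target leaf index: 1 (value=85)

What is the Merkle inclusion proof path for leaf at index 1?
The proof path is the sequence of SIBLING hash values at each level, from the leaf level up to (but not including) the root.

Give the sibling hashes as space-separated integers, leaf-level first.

L0 (leaves): [45, 85, 25, 12], target index=1
L1: h(45,85)=(45*31+85)%997=483 [pair 0] h(25,12)=(25*31+12)%997=787 [pair 1] -> [483, 787]
  Sibling for proof at L0: 45
L2: h(483,787)=(483*31+787)%997=805 [pair 0] -> [805]
  Sibling for proof at L1: 787
Root: 805
Proof path (sibling hashes from leaf to root): [45, 787]

Answer: 45 787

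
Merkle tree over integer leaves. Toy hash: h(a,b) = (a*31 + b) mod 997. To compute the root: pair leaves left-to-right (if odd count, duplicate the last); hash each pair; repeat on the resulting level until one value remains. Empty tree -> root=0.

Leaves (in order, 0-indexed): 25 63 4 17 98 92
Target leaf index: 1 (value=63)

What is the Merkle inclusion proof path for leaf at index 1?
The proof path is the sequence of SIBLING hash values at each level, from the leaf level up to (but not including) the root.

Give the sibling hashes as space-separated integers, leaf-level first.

L0 (leaves): [25, 63, 4, 17, 98, 92], target index=1
L1: h(25,63)=(25*31+63)%997=838 [pair 0] h(4,17)=(4*31+17)%997=141 [pair 1] h(98,92)=(98*31+92)%997=139 [pair 2] -> [838, 141, 139]
  Sibling for proof at L0: 25
L2: h(838,141)=(838*31+141)%997=197 [pair 0] h(139,139)=(139*31+139)%997=460 [pair 1] -> [197, 460]
  Sibling for proof at L1: 141
L3: h(197,460)=(197*31+460)%997=585 [pair 0] -> [585]
  Sibling for proof at L2: 460
Root: 585
Proof path (sibling hashes from leaf to root): [25, 141, 460]

Answer: 25 141 460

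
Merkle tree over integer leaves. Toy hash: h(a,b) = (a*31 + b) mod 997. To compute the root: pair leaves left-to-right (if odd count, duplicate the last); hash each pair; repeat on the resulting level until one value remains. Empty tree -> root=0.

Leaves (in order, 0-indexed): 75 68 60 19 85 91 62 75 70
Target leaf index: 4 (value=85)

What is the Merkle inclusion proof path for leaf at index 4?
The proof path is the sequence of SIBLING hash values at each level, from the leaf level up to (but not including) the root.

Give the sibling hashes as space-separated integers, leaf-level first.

Answer: 91 3 290 660

Derivation:
L0 (leaves): [75, 68, 60, 19, 85, 91, 62, 75, 70], target index=4
L1: h(75,68)=(75*31+68)%997=399 [pair 0] h(60,19)=(60*31+19)%997=882 [pair 1] h(85,91)=(85*31+91)%997=732 [pair 2] h(62,75)=(62*31+75)%997=3 [pair 3] h(70,70)=(70*31+70)%997=246 [pair 4] -> [399, 882, 732, 3, 246]
  Sibling for proof at L0: 91
L2: h(399,882)=(399*31+882)%997=290 [pair 0] h(732,3)=(732*31+3)%997=761 [pair 1] h(246,246)=(246*31+246)%997=893 [pair 2] -> [290, 761, 893]
  Sibling for proof at L1: 3
L3: h(290,761)=(290*31+761)%997=778 [pair 0] h(893,893)=(893*31+893)%997=660 [pair 1] -> [778, 660]
  Sibling for proof at L2: 290
L4: h(778,660)=(778*31+660)%997=850 [pair 0] -> [850]
  Sibling for proof at L3: 660
Root: 850
Proof path (sibling hashes from leaf to root): [91, 3, 290, 660]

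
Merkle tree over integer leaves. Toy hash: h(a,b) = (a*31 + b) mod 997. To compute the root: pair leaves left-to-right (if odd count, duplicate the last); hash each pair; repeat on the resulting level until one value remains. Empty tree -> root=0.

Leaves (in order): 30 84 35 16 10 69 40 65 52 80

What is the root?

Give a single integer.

Answer: 926

Derivation:
L0: [30, 84, 35, 16, 10, 69, 40, 65, 52, 80]
L1: h(30,84)=(30*31+84)%997=17 h(35,16)=(35*31+16)%997=104 h(10,69)=(10*31+69)%997=379 h(40,65)=(40*31+65)%997=308 h(52,80)=(52*31+80)%997=695 -> [17, 104, 379, 308, 695]
L2: h(17,104)=(17*31+104)%997=631 h(379,308)=(379*31+308)%997=93 h(695,695)=(695*31+695)%997=306 -> [631, 93, 306]
L3: h(631,93)=(631*31+93)%997=711 h(306,306)=(306*31+306)%997=819 -> [711, 819]
L4: h(711,819)=(711*31+819)%997=926 -> [926]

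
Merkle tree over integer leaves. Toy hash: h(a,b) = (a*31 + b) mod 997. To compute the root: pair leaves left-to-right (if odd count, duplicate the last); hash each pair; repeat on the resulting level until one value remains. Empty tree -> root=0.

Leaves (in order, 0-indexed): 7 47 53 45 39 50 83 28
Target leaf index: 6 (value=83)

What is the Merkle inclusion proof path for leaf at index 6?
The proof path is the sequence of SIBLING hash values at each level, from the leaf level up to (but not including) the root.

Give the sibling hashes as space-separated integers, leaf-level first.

Answer: 28 262 899

Derivation:
L0 (leaves): [7, 47, 53, 45, 39, 50, 83, 28], target index=6
L1: h(7,47)=(7*31+47)%997=264 [pair 0] h(53,45)=(53*31+45)%997=691 [pair 1] h(39,50)=(39*31+50)%997=262 [pair 2] h(83,28)=(83*31+28)%997=607 [pair 3] -> [264, 691, 262, 607]
  Sibling for proof at L0: 28
L2: h(264,691)=(264*31+691)%997=899 [pair 0] h(262,607)=(262*31+607)%997=753 [pair 1] -> [899, 753]
  Sibling for proof at L1: 262
L3: h(899,753)=(899*31+753)%997=706 [pair 0] -> [706]
  Sibling for proof at L2: 899
Root: 706
Proof path (sibling hashes from leaf to root): [28, 262, 899]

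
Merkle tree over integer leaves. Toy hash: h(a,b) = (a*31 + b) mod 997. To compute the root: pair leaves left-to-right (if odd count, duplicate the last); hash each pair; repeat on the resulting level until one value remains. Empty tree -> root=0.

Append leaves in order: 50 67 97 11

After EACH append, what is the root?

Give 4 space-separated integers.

Answer: 50 620 390 304

Derivation:
After append 50 (leaves=[50]):
  L0: [50]
  root=50
After append 67 (leaves=[50, 67]):
  L0: [50, 67]
  L1: h(50,67)=(50*31+67)%997=620 -> [620]
  root=620
After append 97 (leaves=[50, 67, 97]):
  L0: [50, 67, 97]
  L1: h(50,67)=(50*31+67)%997=620 h(97,97)=(97*31+97)%997=113 -> [620, 113]
  L2: h(620,113)=(620*31+113)%997=390 -> [390]
  root=390
After append 11 (leaves=[50, 67, 97, 11]):
  L0: [50, 67, 97, 11]
  L1: h(50,67)=(50*31+67)%997=620 h(97,11)=(97*31+11)%997=27 -> [620, 27]
  L2: h(620,27)=(620*31+27)%997=304 -> [304]
  root=304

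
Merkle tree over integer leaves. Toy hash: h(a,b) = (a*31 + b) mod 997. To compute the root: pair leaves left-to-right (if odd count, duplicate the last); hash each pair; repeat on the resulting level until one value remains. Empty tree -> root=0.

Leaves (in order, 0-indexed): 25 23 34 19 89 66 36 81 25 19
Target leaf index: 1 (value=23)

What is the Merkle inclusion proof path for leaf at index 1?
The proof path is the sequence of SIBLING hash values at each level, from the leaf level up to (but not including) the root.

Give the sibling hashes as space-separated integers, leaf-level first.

L0 (leaves): [25, 23, 34, 19, 89, 66, 36, 81, 25, 19], target index=1
L1: h(25,23)=(25*31+23)%997=798 [pair 0] h(34,19)=(34*31+19)%997=76 [pair 1] h(89,66)=(89*31+66)%997=831 [pair 2] h(36,81)=(36*31+81)%997=200 [pair 3] h(25,19)=(25*31+19)%997=794 [pair 4] -> [798, 76, 831, 200, 794]
  Sibling for proof at L0: 25
L2: h(798,76)=(798*31+76)%997=886 [pair 0] h(831,200)=(831*31+200)%997=39 [pair 1] h(794,794)=(794*31+794)%997=483 [pair 2] -> [886, 39, 483]
  Sibling for proof at L1: 76
L3: h(886,39)=(886*31+39)%997=586 [pair 0] h(483,483)=(483*31+483)%997=501 [pair 1] -> [586, 501]
  Sibling for proof at L2: 39
L4: h(586,501)=(586*31+501)%997=721 [pair 0] -> [721]
  Sibling for proof at L3: 501
Root: 721
Proof path (sibling hashes from leaf to root): [25, 76, 39, 501]

Answer: 25 76 39 501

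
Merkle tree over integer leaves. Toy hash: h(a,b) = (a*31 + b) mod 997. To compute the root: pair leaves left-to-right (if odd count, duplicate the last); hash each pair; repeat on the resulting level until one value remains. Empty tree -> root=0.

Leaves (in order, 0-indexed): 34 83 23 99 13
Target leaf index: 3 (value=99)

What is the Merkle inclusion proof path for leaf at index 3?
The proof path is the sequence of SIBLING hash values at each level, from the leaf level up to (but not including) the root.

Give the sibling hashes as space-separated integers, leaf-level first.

L0 (leaves): [34, 83, 23, 99, 13], target index=3
L1: h(34,83)=(34*31+83)%997=140 [pair 0] h(23,99)=(23*31+99)%997=812 [pair 1] h(13,13)=(13*31+13)%997=416 [pair 2] -> [140, 812, 416]
  Sibling for proof at L0: 23
L2: h(140,812)=(140*31+812)%997=167 [pair 0] h(416,416)=(416*31+416)%997=351 [pair 1] -> [167, 351]
  Sibling for proof at L1: 140
L3: h(167,351)=(167*31+351)%997=543 [pair 0] -> [543]
  Sibling for proof at L2: 351
Root: 543
Proof path (sibling hashes from leaf to root): [23, 140, 351]

Answer: 23 140 351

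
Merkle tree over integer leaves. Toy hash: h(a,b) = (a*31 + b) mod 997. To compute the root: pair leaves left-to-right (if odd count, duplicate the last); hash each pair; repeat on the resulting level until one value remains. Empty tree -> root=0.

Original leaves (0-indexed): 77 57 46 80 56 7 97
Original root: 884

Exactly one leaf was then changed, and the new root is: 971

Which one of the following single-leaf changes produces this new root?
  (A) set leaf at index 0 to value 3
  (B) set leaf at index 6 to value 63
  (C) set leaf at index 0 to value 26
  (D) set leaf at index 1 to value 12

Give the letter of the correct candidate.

Original leaves: [77, 57, 46, 80, 56, 7, 97]
Target new root: 971
Try each candidate change and compute the resulting root:
Candidate A: set leaf[0] = 3 -> leaves = [3, 57, 46, 80, 56, 7, 97]
  L0: [3, 57, 46, 80, 56, 7, 97]
  L1: h(3,57)=(3*31+57)%997=150 h(46,80)=(46*31+80)%997=509 h(56,7)=(56*31+7)%997=746 h(97,97)=(97*31+97)%997=113 -> [150, 509, 746, 113]
  L2: h(150,509)=(150*31+509)%997=174 h(746,113)=(746*31+113)%997=308 -> [174, 308]
  L3: h(174,308)=(174*31+308)%997=717 -> [717]
  root = 717 != target 971
Candidate B: set leaf[6] = 63 -> leaves = [77, 57, 46, 80, 56, 7, 63]
  L0: [77, 57, 46, 80, 56, 7, 63]
  L1: h(77,57)=(77*31+57)%997=450 h(46,80)=(46*31+80)%997=509 h(56,7)=(56*31+7)%997=746 h(63,63)=(63*31+63)%997=22 -> [450, 509, 746, 22]
  L2: h(450,509)=(450*31+509)%997=501 h(746,22)=(746*31+22)%997=217 -> [501, 217]
  L3: h(501,217)=(501*31+217)%997=793 -> [793]
  root = 793 != target 971
Candidate C: set leaf[0] = 26 -> leaves = [26, 57, 46, 80, 56, 7, 97]
  L0: [26, 57, 46, 80, 56, 7, 97]
  L1: h(26,57)=(26*31+57)%997=863 h(46,80)=(46*31+80)%997=509 h(56,7)=(56*31+7)%997=746 h(97,97)=(97*31+97)%997=113 -> [863, 509, 746, 113]
  L2: h(863,509)=(863*31+509)%997=343 h(746,113)=(746*31+113)%997=308 -> [343, 308]
  L3: h(343,308)=(343*31+308)%997=971 -> [971]
  root = 971 == target 971  ** MATCH **
Candidate D: set leaf[1] = 12 -> leaves = [77, 12, 46, 80, 56, 7, 97]
  L0: [77, 12, 46, 80, 56, 7, 97]
  L1: h(77,12)=(77*31+12)%997=405 h(46,80)=(46*31+80)%997=509 h(56,7)=(56*31+7)%997=746 h(97,97)=(97*31+97)%997=113 -> [405, 509, 746, 113]
  L2: h(405,509)=(405*31+509)%997=103 h(746,113)=(746*31+113)%997=308 -> [103, 308]
  L3: h(103,308)=(103*31+308)%997=510 -> [510]
  root = 510 != target 971
Candidate C produces the target root.

Answer: C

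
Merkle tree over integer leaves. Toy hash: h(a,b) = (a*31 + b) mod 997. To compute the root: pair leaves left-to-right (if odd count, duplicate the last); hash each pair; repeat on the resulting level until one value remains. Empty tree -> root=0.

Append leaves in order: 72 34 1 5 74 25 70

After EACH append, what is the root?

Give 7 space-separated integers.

After append 72 (leaves=[72]):
  L0: [72]
  root=72
After append 34 (leaves=[72, 34]):
  L0: [72, 34]
  L1: h(72,34)=(72*31+34)%997=272 -> [272]
  root=272
After append 1 (leaves=[72, 34, 1]):
  L0: [72, 34, 1]
  L1: h(72,34)=(72*31+34)%997=272 h(1,1)=(1*31+1)%997=32 -> [272, 32]
  L2: h(272,32)=(272*31+32)%997=488 -> [488]
  root=488
After append 5 (leaves=[72, 34, 1, 5]):
  L0: [72, 34, 1, 5]
  L1: h(72,34)=(72*31+34)%997=272 h(1,5)=(1*31+5)%997=36 -> [272, 36]
  L2: h(272,36)=(272*31+36)%997=492 -> [492]
  root=492
After append 74 (leaves=[72, 34, 1, 5, 74]):
  L0: [72, 34, 1, 5, 74]
  L1: h(72,34)=(72*31+34)%997=272 h(1,5)=(1*31+5)%997=36 h(74,74)=(74*31+74)%997=374 -> [272, 36, 374]
  L2: h(272,36)=(272*31+36)%997=492 h(374,374)=(374*31+374)%997=4 -> [492, 4]
  L3: h(492,4)=(492*31+4)%997=301 -> [301]
  root=301
After append 25 (leaves=[72, 34, 1, 5, 74, 25]):
  L0: [72, 34, 1, 5, 74, 25]
  L1: h(72,34)=(72*31+34)%997=272 h(1,5)=(1*31+5)%997=36 h(74,25)=(74*31+25)%997=325 -> [272, 36, 325]
  L2: h(272,36)=(272*31+36)%997=492 h(325,325)=(325*31+325)%997=430 -> [492, 430]
  L3: h(492,430)=(492*31+430)%997=727 -> [727]
  root=727
After append 70 (leaves=[72, 34, 1, 5, 74, 25, 70]):
  L0: [72, 34, 1, 5, 74, 25, 70]
  L1: h(72,34)=(72*31+34)%997=272 h(1,5)=(1*31+5)%997=36 h(74,25)=(74*31+25)%997=325 h(70,70)=(70*31+70)%997=246 -> [272, 36, 325, 246]
  L2: h(272,36)=(272*31+36)%997=492 h(325,246)=(325*31+246)%997=351 -> [492, 351]
  L3: h(492,351)=(492*31+351)%997=648 -> [648]
  root=648

Answer: 72 272 488 492 301 727 648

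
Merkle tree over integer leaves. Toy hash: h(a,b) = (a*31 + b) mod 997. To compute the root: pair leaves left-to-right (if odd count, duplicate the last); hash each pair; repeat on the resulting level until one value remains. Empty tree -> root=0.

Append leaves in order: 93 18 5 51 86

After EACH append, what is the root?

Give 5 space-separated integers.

After append 93 (leaves=[93]):
  L0: [93]
  root=93
After append 18 (leaves=[93, 18]):
  L0: [93, 18]
  L1: h(93,18)=(93*31+18)%997=907 -> [907]
  root=907
After append 5 (leaves=[93, 18, 5]):
  L0: [93, 18, 5]
  L1: h(93,18)=(93*31+18)%997=907 h(5,5)=(5*31+5)%997=160 -> [907, 160]
  L2: h(907,160)=(907*31+160)%997=361 -> [361]
  root=361
After append 51 (leaves=[93, 18, 5, 51]):
  L0: [93, 18, 5, 51]
  L1: h(93,18)=(93*31+18)%997=907 h(5,51)=(5*31+51)%997=206 -> [907, 206]
  L2: h(907,206)=(907*31+206)%997=407 -> [407]
  root=407
After append 86 (leaves=[93, 18, 5, 51, 86]):
  L0: [93, 18, 5, 51, 86]
  L1: h(93,18)=(93*31+18)%997=907 h(5,51)=(5*31+51)%997=206 h(86,86)=(86*31+86)%997=758 -> [907, 206, 758]
  L2: h(907,206)=(907*31+206)%997=407 h(758,758)=(758*31+758)%997=328 -> [407, 328]
  L3: h(407,328)=(407*31+328)%997=981 -> [981]
  root=981

Answer: 93 907 361 407 981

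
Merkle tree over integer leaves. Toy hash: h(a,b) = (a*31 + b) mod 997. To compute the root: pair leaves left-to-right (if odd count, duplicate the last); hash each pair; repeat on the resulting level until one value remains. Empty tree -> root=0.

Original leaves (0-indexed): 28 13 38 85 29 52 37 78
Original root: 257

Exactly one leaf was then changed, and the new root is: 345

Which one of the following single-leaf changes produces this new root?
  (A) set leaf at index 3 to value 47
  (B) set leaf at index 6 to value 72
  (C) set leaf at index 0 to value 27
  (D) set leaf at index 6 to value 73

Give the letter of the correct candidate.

Answer: B

Derivation:
Original leaves: [28, 13, 38, 85, 29, 52, 37, 78]
Target new root: 345
Try each candidate change and compute the resulting root:
Candidate A: set leaf[3] = 47 -> leaves = [28, 13, 38, 47, 29, 52, 37, 78]
  L0: [28, 13, 38, 47, 29, 52, 37, 78]
  L1: h(28,13)=(28*31+13)%997=881 h(38,47)=(38*31+47)%997=228 h(29,52)=(29*31+52)%997=951 h(37,78)=(37*31+78)%997=228 -> [881, 228, 951, 228]
  L2: h(881,228)=(881*31+228)%997=620 h(951,228)=(951*31+228)%997=796 -> [620, 796]
  L3: h(620,796)=(620*31+796)%997=76 -> [76]
  root = 76 != target 345
Candidate B: set leaf[6] = 72 -> leaves = [28, 13, 38, 85, 29, 52, 72, 78]
  L0: [28, 13, 38, 85, 29, 52, 72, 78]
  L1: h(28,13)=(28*31+13)%997=881 h(38,85)=(38*31+85)%997=266 h(29,52)=(29*31+52)%997=951 h(72,78)=(72*31+78)%997=316 -> [881, 266, 951, 316]
  L2: h(881,266)=(881*31+266)%997=658 h(951,316)=(951*31+316)%997=884 -> [658, 884]
  L3: h(658,884)=(658*31+884)%997=345 -> [345]
  root = 345 == target 345  ** MATCH **
Candidate C: set leaf[0] = 27 -> leaves = [27, 13, 38, 85, 29, 52, 37, 78]
  L0: [27, 13, 38, 85, 29, 52, 37, 78]
  L1: h(27,13)=(27*31+13)%997=850 h(38,85)=(38*31+85)%997=266 h(29,52)=(29*31+52)%997=951 h(37,78)=(37*31+78)%997=228 -> [850, 266, 951, 228]
  L2: h(850,266)=(850*31+266)%997=694 h(951,228)=(951*31+228)%997=796 -> [694, 796]
  L3: h(694,796)=(694*31+796)%997=376 -> [376]
  root = 376 != target 345
Candidate D: set leaf[6] = 73 -> leaves = [28, 13, 38, 85, 29, 52, 73, 78]
  L0: [28, 13, 38, 85, 29, 52, 73, 78]
  L1: h(28,13)=(28*31+13)%997=881 h(38,85)=(38*31+85)%997=266 h(29,52)=(29*31+52)%997=951 h(73,78)=(73*31+78)%997=347 -> [881, 266, 951, 347]
  L2: h(881,266)=(881*31+266)%997=658 h(951,347)=(951*31+347)%997=915 -> [658, 915]
  L3: h(658,915)=(658*31+915)%997=376 -> [376]
  root = 376 != target 345
Candidate B produces the target root.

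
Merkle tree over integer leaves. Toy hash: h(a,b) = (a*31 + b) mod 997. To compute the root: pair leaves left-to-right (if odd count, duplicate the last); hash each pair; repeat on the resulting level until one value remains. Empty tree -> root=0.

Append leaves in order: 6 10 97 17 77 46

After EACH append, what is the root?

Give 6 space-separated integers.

Answer: 6 196 207 127 34 39

Derivation:
After append 6 (leaves=[6]):
  L0: [6]
  root=6
After append 10 (leaves=[6, 10]):
  L0: [6, 10]
  L1: h(6,10)=(6*31+10)%997=196 -> [196]
  root=196
After append 97 (leaves=[6, 10, 97]):
  L0: [6, 10, 97]
  L1: h(6,10)=(6*31+10)%997=196 h(97,97)=(97*31+97)%997=113 -> [196, 113]
  L2: h(196,113)=(196*31+113)%997=207 -> [207]
  root=207
After append 17 (leaves=[6, 10, 97, 17]):
  L0: [6, 10, 97, 17]
  L1: h(6,10)=(6*31+10)%997=196 h(97,17)=(97*31+17)%997=33 -> [196, 33]
  L2: h(196,33)=(196*31+33)%997=127 -> [127]
  root=127
After append 77 (leaves=[6, 10, 97, 17, 77]):
  L0: [6, 10, 97, 17, 77]
  L1: h(6,10)=(6*31+10)%997=196 h(97,17)=(97*31+17)%997=33 h(77,77)=(77*31+77)%997=470 -> [196, 33, 470]
  L2: h(196,33)=(196*31+33)%997=127 h(470,470)=(470*31+470)%997=85 -> [127, 85]
  L3: h(127,85)=(127*31+85)%997=34 -> [34]
  root=34
After append 46 (leaves=[6, 10, 97, 17, 77, 46]):
  L0: [6, 10, 97, 17, 77, 46]
  L1: h(6,10)=(6*31+10)%997=196 h(97,17)=(97*31+17)%997=33 h(77,46)=(77*31+46)%997=439 -> [196, 33, 439]
  L2: h(196,33)=(196*31+33)%997=127 h(439,439)=(439*31+439)%997=90 -> [127, 90]
  L3: h(127,90)=(127*31+90)%997=39 -> [39]
  root=39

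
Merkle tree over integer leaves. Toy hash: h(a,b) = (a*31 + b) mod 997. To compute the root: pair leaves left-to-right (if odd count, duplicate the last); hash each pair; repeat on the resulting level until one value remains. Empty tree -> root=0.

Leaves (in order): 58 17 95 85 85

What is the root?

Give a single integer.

Answer: 975

Derivation:
L0: [58, 17, 95, 85, 85]
L1: h(58,17)=(58*31+17)%997=818 h(95,85)=(95*31+85)%997=39 h(85,85)=(85*31+85)%997=726 -> [818, 39, 726]
L2: h(818,39)=(818*31+39)%997=472 h(726,726)=(726*31+726)%997=301 -> [472, 301]
L3: h(472,301)=(472*31+301)%997=975 -> [975]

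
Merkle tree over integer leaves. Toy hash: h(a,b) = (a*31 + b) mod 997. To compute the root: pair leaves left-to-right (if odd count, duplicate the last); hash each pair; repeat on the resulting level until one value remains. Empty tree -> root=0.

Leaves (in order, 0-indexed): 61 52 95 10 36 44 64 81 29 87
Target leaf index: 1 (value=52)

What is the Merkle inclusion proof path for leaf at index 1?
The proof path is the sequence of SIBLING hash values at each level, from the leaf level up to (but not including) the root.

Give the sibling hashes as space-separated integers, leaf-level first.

L0 (leaves): [61, 52, 95, 10, 36, 44, 64, 81, 29, 87], target index=1
L1: h(61,52)=(61*31+52)%997=946 [pair 0] h(95,10)=(95*31+10)%997=961 [pair 1] h(36,44)=(36*31+44)%997=163 [pair 2] h(64,81)=(64*31+81)%997=71 [pair 3] h(29,87)=(29*31+87)%997=986 [pair 4] -> [946, 961, 163, 71, 986]
  Sibling for proof at L0: 61
L2: h(946,961)=(946*31+961)%997=377 [pair 0] h(163,71)=(163*31+71)%997=139 [pair 1] h(986,986)=(986*31+986)%997=645 [pair 2] -> [377, 139, 645]
  Sibling for proof at L1: 961
L3: h(377,139)=(377*31+139)%997=859 [pair 0] h(645,645)=(645*31+645)%997=700 [pair 1] -> [859, 700]
  Sibling for proof at L2: 139
L4: h(859,700)=(859*31+700)%997=410 [pair 0] -> [410]
  Sibling for proof at L3: 700
Root: 410
Proof path (sibling hashes from leaf to root): [61, 961, 139, 700]

Answer: 61 961 139 700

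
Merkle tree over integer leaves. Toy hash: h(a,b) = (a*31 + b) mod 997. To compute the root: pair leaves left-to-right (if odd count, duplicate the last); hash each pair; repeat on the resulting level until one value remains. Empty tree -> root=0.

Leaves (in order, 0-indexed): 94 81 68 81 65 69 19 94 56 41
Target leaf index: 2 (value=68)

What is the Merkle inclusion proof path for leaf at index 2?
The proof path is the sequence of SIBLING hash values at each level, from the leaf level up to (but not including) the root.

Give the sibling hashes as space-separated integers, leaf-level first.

Answer: 81 4 482 123

Derivation:
L0 (leaves): [94, 81, 68, 81, 65, 69, 19, 94, 56, 41], target index=2
L1: h(94,81)=(94*31+81)%997=4 [pair 0] h(68,81)=(68*31+81)%997=195 [pair 1] h(65,69)=(65*31+69)%997=90 [pair 2] h(19,94)=(19*31+94)%997=683 [pair 3] h(56,41)=(56*31+41)%997=780 [pair 4] -> [4, 195, 90, 683, 780]
  Sibling for proof at L0: 81
L2: h(4,195)=(4*31+195)%997=319 [pair 0] h(90,683)=(90*31+683)%997=482 [pair 1] h(780,780)=(780*31+780)%997=35 [pair 2] -> [319, 482, 35]
  Sibling for proof at L1: 4
L3: h(319,482)=(319*31+482)%997=401 [pair 0] h(35,35)=(35*31+35)%997=123 [pair 1] -> [401, 123]
  Sibling for proof at L2: 482
L4: h(401,123)=(401*31+123)%997=590 [pair 0] -> [590]
  Sibling for proof at L3: 123
Root: 590
Proof path (sibling hashes from leaf to root): [81, 4, 482, 123]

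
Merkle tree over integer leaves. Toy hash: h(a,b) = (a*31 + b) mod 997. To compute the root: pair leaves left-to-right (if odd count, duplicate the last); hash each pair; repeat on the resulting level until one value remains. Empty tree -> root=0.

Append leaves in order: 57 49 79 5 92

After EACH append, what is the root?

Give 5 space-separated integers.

After append 57 (leaves=[57]):
  L0: [57]
  root=57
After append 49 (leaves=[57, 49]):
  L0: [57, 49]
  L1: h(57,49)=(57*31+49)%997=819 -> [819]
  root=819
After append 79 (leaves=[57, 49, 79]):
  L0: [57, 49, 79]
  L1: h(57,49)=(57*31+49)%997=819 h(79,79)=(79*31+79)%997=534 -> [819, 534]
  L2: h(819,534)=(819*31+534)%997=1 -> [1]
  root=1
After append 5 (leaves=[57, 49, 79, 5]):
  L0: [57, 49, 79, 5]
  L1: h(57,49)=(57*31+49)%997=819 h(79,5)=(79*31+5)%997=460 -> [819, 460]
  L2: h(819,460)=(819*31+460)%997=924 -> [924]
  root=924
After append 92 (leaves=[57, 49, 79, 5, 92]):
  L0: [57, 49, 79, 5, 92]
  L1: h(57,49)=(57*31+49)%997=819 h(79,5)=(79*31+5)%997=460 h(92,92)=(92*31+92)%997=950 -> [819, 460, 950]
  L2: h(819,460)=(819*31+460)%997=924 h(950,950)=(950*31+950)%997=490 -> [924, 490]
  L3: h(924,490)=(924*31+490)%997=221 -> [221]
  root=221

Answer: 57 819 1 924 221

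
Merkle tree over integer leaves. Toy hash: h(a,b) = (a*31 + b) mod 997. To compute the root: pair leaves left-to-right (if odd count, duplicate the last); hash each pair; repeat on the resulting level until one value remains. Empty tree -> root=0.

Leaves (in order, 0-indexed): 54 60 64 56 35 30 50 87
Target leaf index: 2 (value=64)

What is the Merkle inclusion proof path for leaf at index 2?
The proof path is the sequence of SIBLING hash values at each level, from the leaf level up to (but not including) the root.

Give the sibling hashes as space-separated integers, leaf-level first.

L0 (leaves): [54, 60, 64, 56, 35, 30, 50, 87], target index=2
L1: h(54,60)=(54*31+60)%997=737 [pair 0] h(64,56)=(64*31+56)%997=46 [pair 1] h(35,30)=(35*31+30)%997=118 [pair 2] h(50,87)=(50*31+87)%997=640 [pair 3] -> [737, 46, 118, 640]
  Sibling for proof at L0: 56
L2: h(737,46)=(737*31+46)%997=959 [pair 0] h(118,640)=(118*31+640)%997=310 [pair 1] -> [959, 310]
  Sibling for proof at L1: 737
L3: h(959,310)=(959*31+310)%997=129 [pair 0] -> [129]
  Sibling for proof at L2: 310
Root: 129
Proof path (sibling hashes from leaf to root): [56, 737, 310]

Answer: 56 737 310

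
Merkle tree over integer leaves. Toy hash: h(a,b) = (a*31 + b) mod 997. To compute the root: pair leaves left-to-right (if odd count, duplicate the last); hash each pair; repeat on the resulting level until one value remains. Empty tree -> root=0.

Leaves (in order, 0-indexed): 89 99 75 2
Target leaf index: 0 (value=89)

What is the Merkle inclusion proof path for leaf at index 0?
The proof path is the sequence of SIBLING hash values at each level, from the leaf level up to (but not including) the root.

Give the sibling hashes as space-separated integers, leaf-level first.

L0 (leaves): [89, 99, 75, 2], target index=0
L1: h(89,99)=(89*31+99)%997=864 [pair 0] h(75,2)=(75*31+2)%997=333 [pair 1] -> [864, 333]
  Sibling for proof at L0: 99
L2: h(864,333)=(864*31+333)%997=198 [pair 0] -> [198]
  Sibling for proof at L1: 333
Root: 198
Proof path (sibling hashes from leaf to root): [99, 333]

Answer: 99 333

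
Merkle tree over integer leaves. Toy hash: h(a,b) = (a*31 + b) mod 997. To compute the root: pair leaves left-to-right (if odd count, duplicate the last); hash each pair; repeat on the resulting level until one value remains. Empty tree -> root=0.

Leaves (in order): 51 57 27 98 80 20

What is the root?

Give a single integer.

Answer: 167

Derivation:
L0: [51, 57, 27, 98, 80, 20]
L1: h(51,57)=(51*31+57)%997=641 h(27,98)=(27*31+98)%997=935 h(80,20)=(80*31+20)%997=506 -> [641, 935, 506]
L2: h(641,935)=(641*31+935)%997=866 h(506,506)=(506*31+506)%997=240 -> [866, 240]
L3: h(866,240)=(866*31+240)%997=167 -> [167]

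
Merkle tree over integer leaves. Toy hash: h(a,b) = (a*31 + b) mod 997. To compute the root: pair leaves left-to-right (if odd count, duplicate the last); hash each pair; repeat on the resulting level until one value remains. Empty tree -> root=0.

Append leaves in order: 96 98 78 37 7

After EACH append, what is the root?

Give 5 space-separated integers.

Answer: 96 83 84 43 525

Derivation:
After append 96 (leaves=[96]):
  L0: [96]
  root=96
After append 98 (leaves=[96, 98]):
  L0: [96, 98]
  L1: h(96,98)=(96*31+98)%997=83 -> [83]
  root=83
After append 78 (leaves=[96, 98, 78]):
  L0: [96, 98, 78]
  L1: h(96,98)=(96*31+98)%997=83 h(78,78)=(78*31+78)%997=502 -> [83, 502]
  L2: h(83,502)=(83*31+502)%997=84 -> [84]
  root=84
After append 37 (leaves=[96, 98, 78, 37]):
  L0: [96, 98, 78, 37]
  L1: h(96,98)=(96*31+98)%997=83 h(78,37)=(78*31+37)%997=461 -> [83, 461]
  L2: h(83,461)=(83*31+461)%997=43 -> [43]
  root=43
After append 7 (leaves=[96, 98, 78, 37, 7]):
  L0: [96, 98, 78, 37, 7]
  L1: h(96,98)=(96*31+98)%997=83 h(78,37)=(78*31+37)%997=461 h(7,7)=(7*31+7)%997=224 -> [83, 461, 224]
  L2: h(83,461)=(83*31+461)%997=43 h(224,224)=(224*31+224)%997=189 -> [43, 189]
  L3: h(43,189)=(43*31+189)%997=525 -> [525]
  root=525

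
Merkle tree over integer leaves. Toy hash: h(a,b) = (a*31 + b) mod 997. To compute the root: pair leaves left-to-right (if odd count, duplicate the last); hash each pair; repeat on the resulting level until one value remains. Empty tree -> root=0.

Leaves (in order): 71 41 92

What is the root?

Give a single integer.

Answer: 662

Derivation:
L0: [71, 41, 92]
L1: h(71,41)=(71*31+41)%997=248 h(92,92)=(92*31+92)%997=950 -> [248, 950]
L2: h(248,950)=(248*31+950)%997=662 -> [662]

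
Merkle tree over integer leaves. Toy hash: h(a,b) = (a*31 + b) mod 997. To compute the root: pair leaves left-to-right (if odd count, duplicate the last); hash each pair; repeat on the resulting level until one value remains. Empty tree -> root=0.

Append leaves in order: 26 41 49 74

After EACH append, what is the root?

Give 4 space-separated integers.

Answer: 26 847 906 931

Derivation:
After append 26 (leaves=[26]):
  L0: [26]
  root=26
After append 41 (leaves=[26, 41]):
  L0: [26, 41]
  L1: h(26,41)=(26*31+41)%997=847 -> [847]
  root=847
After append 49 (leaves=[26, 41, 49]):
  L0: [26, 41, 49]
  L1: h(26,41)=(26*31+41)%997=847 h(49,49)=(49*31+49)%997=571 -> [847, 571]
  L2: h(847,571)=(847*31+571)%997=906 -> [906]
  root=906
After append 74 (leaves=[26, 41, 49, 74]):
  L0: [26, 41, 49, 74]
  L1: h(26,41)=(26*31+41)%997=847 h(49,74)=(49*31+74)%997=596 -> [847, 596]
  L2: h(847,596)=(847*31+596)%997=931 -> [931]
  root=931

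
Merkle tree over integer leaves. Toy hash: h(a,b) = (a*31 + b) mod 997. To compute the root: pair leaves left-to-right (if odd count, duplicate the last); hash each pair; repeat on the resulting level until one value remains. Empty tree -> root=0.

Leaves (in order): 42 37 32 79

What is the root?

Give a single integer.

Answer: 706

Derivation:
L0: [42, 37, 32, 79]
L1: h(42,37)=(42*31+37)%997=342 h(32,79)=(32*31+79)%997=74 -> [342, 74]
L2: h(342,74)=(342*31+74)%997=706 -> [706]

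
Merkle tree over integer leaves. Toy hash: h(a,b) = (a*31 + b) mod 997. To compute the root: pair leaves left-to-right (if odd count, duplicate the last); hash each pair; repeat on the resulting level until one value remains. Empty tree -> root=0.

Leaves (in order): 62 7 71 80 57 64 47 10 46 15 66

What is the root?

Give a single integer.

L0: [62, 7, 71, 80, 57, 64, 47, 10, 46, 15, 66]
L1: h(62,7)=(62*31+7)%997=932 h(71,80)=(71*31+80)%997=287 h(57,64)=(57*31+64)%997=834 h(47,10)=(47*31+10)%997=470 h(46,15)=(46*31+15)%997=444 h(66,66)=(66*31+66)%997=118 -> [932, 287, 834, 470, 444, 118]
L2: h(932,287)=(932*31+287)%997=266 h(834,470)=(834*31+470)%997=402 h(444,118)=(444*31+118)%997=921 -> [266, 402, 921]
L3: h(266,402)=(266*31+402)%997=672 h(921,921)=(921*31+921)%997=559 -> [672, 559]
L4: h(672,559)=(672*31+559)%997=454 -> [454]

Answer: 454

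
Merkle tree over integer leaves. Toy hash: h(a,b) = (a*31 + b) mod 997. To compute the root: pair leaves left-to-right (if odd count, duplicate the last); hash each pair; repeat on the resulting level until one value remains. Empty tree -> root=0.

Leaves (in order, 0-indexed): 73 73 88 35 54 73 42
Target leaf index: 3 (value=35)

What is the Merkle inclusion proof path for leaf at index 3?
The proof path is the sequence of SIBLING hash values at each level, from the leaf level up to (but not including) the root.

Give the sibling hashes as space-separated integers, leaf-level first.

Answer: 88 342 666

Derivation:
L0 (leaves): [73, 73, 88, 35, 54, 73, 42], target index=3
L1: h(73,73)=(73*31+73)%997=342 [pair 0] h(88,35)=(88*31+35)%997=769 [pair 1] h(54,73)=(54*31+73)%997=750 [pair 2] h(42,42)=(42*31+42)%997=347 [pair 3] -> [342, 769, 750, 347]
  Sibling for proof at L0: 88
L2: h(342,769)=(342*31+769)%997=404 [pair 0] h(750,347)=(750*31+347)%997=666 [pair 1] -> [404, 666]
  Sibling for proof at L1: 342
L3: h(404,666)=(404*31+666)%997=229 [pair 0] -> [229]
  Sibling for proof at L2: 666
Root: 229
Proof path (sibling hashes from leaf to root): [88, 342, 666]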